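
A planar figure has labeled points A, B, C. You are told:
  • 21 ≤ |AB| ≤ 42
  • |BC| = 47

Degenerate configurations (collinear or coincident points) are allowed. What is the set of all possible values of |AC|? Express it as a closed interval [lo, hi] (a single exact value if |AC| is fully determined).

|AC| ∈ [5, 89]  (≈ [5.0000, 89.0000])

|AB| ∈ [21, 42]
|BC| ∈ {47}
|AC| ∈ [5, 89]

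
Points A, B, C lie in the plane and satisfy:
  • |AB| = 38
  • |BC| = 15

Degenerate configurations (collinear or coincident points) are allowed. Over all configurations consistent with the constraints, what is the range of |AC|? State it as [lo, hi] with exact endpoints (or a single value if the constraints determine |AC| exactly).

|AC| ∈ [23, 53]  (≈ [23.0000, 53.0000])

|AB| ∈ {38}
|BC| ∈ {15}
|AC| ∈ [23, 53]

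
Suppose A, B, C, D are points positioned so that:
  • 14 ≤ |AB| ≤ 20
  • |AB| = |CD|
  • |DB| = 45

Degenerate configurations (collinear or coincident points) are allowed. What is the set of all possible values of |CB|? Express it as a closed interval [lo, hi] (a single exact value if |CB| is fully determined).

|AB| ∈ [14, 20]
|BD| ∈ {45}
|CD| ∈ [14, 20]
|AD| ∈ [25, 65]
|BC| ∈ [25, 65]
|AC| ∈ [5, 85]

|CB| ∈ [25, 65]  (≈ [25.0000, 65.0000])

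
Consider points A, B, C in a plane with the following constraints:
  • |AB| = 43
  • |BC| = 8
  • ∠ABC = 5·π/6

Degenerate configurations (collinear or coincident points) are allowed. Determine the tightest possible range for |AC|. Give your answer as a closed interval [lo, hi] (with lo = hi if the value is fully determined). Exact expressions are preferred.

|AB| ∈ {43}
|BC| ∈ {8}
|AC| ∈ {√(344·√(3) + 1913)}

|AC| = √(344·√(3) + 1913)  (≈ 50.0882)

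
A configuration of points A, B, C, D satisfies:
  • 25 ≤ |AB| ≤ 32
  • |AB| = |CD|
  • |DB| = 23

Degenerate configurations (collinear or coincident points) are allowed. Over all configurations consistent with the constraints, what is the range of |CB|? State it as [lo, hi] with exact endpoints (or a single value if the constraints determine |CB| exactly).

|AB| ∈ [25, 32]
|BD| ∈ {23}
|CD| ∈ [25, 32]
|AD| ∈ [2, 55]
|BC| ∈ [2, 55]
|AC| ∈ [0, 87]

|CB| ∈ [2, 55]  (≈ [2.0000, 55.0000])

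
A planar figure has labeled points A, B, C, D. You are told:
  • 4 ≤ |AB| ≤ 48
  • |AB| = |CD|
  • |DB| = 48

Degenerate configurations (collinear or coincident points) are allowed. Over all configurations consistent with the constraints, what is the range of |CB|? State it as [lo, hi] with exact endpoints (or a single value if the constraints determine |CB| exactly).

|CB| ∈ [0, 96]  (≈ [0.0000, 96.0000])

|AB| ∈ [4, 48]
|BD| ∈ {48}
|CD| ∈ [4, 48]
|AD| ∈ [0, 96]
|BC| ∈ [0, 96]
|AC| ∈ [0, 144]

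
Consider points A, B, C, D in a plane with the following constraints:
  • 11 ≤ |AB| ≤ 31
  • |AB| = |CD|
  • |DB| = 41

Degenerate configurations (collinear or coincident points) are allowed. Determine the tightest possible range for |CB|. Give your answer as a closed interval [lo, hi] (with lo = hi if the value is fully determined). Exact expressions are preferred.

|AB| ∈ [11, 31]
|BD| ∈ {41}
|CD| ∈ [11, 31]
|AD| ∈ [10, 72]
|BC| ∈ [10, 72]
|AC| ∈ [0, 103]

|CB| ∈ [10, 72]  (≈ [10.0000, 72.0000])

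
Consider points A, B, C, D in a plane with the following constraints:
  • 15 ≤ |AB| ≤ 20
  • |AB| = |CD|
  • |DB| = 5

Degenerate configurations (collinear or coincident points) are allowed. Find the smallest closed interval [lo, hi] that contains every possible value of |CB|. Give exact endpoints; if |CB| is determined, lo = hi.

|CB| ∈ [10, 25]  (≈ [10.0000, 25.0000])

|AB| ∈ [15, 20]
|BD| ∈ {5}
|CD| ∈ [15, 20]
|AD| ∈ [10, 25]
|BC| ∈ [10, 25]
|AC| ∈ [0, 45]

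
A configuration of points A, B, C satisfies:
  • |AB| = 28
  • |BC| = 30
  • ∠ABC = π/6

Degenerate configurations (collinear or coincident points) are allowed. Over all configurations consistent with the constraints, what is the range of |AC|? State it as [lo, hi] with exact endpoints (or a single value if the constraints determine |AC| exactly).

|AC| = 2·√(421 - 210·√(3))  (≈ 15.1353)

|AB| ∈ {28}
|BC| ∈ {30}
|AC| ∈ {2·√(421 - 210·√(3))}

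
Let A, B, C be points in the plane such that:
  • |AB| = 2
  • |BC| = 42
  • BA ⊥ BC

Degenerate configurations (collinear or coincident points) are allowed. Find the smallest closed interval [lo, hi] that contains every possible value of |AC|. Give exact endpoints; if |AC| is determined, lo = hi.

|AC| = 2·√(442)  (≈ 42.0476)

|AB| ∈ {2}
|BC| ∈ {42}
|AC| ∈ {2·√(442)}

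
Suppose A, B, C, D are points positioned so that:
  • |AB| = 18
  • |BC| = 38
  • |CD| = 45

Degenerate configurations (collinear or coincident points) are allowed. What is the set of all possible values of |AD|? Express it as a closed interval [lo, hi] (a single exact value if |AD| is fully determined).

|AD| ∈ [0, 101]  (≈ [0.0000, 101.0000])

|AB| ∈ {18}
|BC| ∈ {38}
|CD| ∈ {45}
|AC| ∈ [20, 56]
|BD| ∈ [7, 83]
|AD| ∈ [0, 101]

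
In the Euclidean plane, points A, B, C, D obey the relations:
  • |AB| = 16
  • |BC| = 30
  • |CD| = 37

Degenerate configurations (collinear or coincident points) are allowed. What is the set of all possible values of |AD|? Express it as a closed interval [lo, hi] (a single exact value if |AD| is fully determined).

|AB| ∈ {16}
|BC| ∈ {30}
|CD| ∈ {37}
|AC| ∈ [14, 46]
|BD| ∈ [7, 67]
|AD| ∈ [0, 83]

|AD| ∈ [0, 83]  (≈ [0.0000, 83.0000])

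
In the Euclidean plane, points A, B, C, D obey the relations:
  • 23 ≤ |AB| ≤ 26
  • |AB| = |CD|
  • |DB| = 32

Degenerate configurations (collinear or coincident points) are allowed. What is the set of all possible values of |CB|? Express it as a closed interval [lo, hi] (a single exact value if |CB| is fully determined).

|CB| ∈ [6, 58]  (≈ [6.0000, 58.0000])

|AB| ∈ [23, 26]
|BD| ∈ {32}
|CD| ∈ [23, 26]
|AD| ∈ [6, 58]
|BC| ∈ [6, 58]
|AC| ∈ [0, 84]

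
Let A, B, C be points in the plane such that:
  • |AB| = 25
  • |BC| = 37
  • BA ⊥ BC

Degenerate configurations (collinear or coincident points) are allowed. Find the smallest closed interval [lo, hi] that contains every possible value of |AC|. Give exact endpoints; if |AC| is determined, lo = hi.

|AB| ∈ {25}
|BC| ∈ {37}
|AC| ∈ {√(1994)}

|AC| = √(1994)  (≈ 44.6542)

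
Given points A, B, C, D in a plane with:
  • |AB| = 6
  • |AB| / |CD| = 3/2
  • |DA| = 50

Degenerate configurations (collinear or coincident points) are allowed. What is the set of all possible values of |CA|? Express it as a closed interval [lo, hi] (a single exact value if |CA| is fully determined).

|CA| ∈ [46, 54]  (≈ [46.0000, 54.0000])

|AB| ∈ {6}
|AD| ∈ {50}
|CD| ∈ {4}
|BD| ∈ [44, 56]
|AC| ∈ [46, 54]
|BC| ∈ [40, 60]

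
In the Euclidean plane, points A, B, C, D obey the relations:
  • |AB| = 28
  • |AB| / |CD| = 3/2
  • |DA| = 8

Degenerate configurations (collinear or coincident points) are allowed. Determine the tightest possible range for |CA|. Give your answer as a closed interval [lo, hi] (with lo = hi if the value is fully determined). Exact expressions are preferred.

|CA| ∈ [32/3, 80/3]  (≈ [10.6667, 26.6667])

|AB| ∈ {28}
|AD| ∈ {8}
|CD| ∈ {56/3}
|BD| ∈ [20, 36]
|AC| ∈ [32/3, 80/3]
|BC| ∈ [4/3, 164/3]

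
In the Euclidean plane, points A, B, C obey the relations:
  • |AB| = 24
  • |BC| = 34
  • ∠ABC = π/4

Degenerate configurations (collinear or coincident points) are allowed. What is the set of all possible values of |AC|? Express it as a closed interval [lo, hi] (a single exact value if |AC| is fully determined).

|AC| = 2·√(433 - 204·√(2))  (≈ 24.0417)

|AB| ∈ {24}
|BC| ∈ {34}
|AC| ∈ {2·√(433 - 204·√(2))}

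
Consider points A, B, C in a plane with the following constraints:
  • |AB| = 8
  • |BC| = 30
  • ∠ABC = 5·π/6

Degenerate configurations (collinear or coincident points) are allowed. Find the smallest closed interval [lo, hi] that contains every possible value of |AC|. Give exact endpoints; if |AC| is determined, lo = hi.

|AB| ∈ {8}
|BC| ∈ {30}
|AC| ∈ {2·√(60·√(3) + 241)}

|AC| = 2·√(60·√(3) + 241)  (≈ 37.1442)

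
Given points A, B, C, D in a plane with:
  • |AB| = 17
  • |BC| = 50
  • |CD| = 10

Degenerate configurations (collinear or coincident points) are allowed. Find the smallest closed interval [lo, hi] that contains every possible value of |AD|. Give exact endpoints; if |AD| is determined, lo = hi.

|AD| ∈ [23, 77]  (≈ [23.0000, 77.0000])

|AB| ∈ {17}
|BC| ∈ {50}
|CD| ∈ {10}
|AC| ∈ [33, 67]
|BD| ∈ [40, 60]
|AD| ∈ [23, 77]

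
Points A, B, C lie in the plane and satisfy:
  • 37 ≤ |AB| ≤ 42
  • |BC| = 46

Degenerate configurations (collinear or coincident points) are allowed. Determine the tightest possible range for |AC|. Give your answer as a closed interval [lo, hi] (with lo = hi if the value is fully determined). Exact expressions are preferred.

|AC| ∈ [4, 88]  (≈ [4.0000, 88.0000])

|AB| ∈ [37, 42]
|BC| ∈ {46}
|AC| ∈ [4, 88]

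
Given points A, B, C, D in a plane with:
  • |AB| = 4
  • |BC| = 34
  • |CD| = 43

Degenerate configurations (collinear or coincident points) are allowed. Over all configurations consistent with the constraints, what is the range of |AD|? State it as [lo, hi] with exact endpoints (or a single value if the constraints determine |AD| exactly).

|AB| ∈ {4}
|BC| ∈ {34}
|CD| ∈ {43}
|AC| ∈ [30, 38]
|BD| ∈ [9, 77]
|AD| ∈ [5, 81]

|AD| ∈ [5, 81]  (≈ [5.0000, 81.0000])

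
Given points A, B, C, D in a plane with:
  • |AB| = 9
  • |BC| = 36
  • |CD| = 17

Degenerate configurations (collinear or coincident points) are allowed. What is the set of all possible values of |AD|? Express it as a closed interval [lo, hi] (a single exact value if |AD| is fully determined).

|AB| ∈ {9}
|BC| ∈ {36}
|CD| ∈ {17}
|AC| ∈ [27, 45]
|BD| ∈ [19, 53]
|AD| ∈ [10, 62]

|AD| ∈ [10, 62]  (≈ [10.0000, 62.0000])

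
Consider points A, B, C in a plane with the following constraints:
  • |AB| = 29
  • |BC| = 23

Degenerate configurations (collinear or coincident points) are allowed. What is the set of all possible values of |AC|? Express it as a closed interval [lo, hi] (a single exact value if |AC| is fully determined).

|AC| ∈ [6, 52]  (≈ [6.0000, 52.0000])

|AB| ∈ {29}
|BC| ∈ {23}
|AC| ∈ [6, 52]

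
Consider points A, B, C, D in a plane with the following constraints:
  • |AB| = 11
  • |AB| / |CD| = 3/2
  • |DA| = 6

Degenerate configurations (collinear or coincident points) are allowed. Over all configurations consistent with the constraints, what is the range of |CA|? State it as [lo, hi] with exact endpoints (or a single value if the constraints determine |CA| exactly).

|AB| ∈ {11}
|AD| ∈ {6}
|CD| ∈ {22/3}
|BD| ∈ [5, 17]
|AC| ∈ [4/3, 40/3]
|BC| ∈ [0, 73/3]

|CA| ∈ [4/3, 40/3]  (≈ [1.3333, 13.3333])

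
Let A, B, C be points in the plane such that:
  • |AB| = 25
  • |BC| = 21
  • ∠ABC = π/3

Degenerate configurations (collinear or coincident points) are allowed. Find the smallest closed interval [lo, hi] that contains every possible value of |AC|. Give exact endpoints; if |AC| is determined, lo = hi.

|AB| ∈ {25}
|BC| ∈ {21}
|AC| ∈ {√(541)}

|AC| = √(541)  (≈ 23.2594)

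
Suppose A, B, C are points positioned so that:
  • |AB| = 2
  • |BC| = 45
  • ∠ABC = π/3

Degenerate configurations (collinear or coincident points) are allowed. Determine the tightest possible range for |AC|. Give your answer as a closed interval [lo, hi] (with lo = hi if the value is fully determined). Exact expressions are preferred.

|AB| ∈ {2}
|BC| ∈ {45}
|AC| ∈ {√(1939)}

|AC| = √(1939)  (≈ 44.0341)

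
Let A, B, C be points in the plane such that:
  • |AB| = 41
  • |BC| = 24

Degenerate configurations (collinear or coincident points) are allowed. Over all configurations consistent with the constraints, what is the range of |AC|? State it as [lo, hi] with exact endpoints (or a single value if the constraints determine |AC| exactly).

|AB| ∈ {41}
|BC| ∈ {24}
|AC| ∈ [17, 65]

|AC| ∈ [17, 65]  (≈ [17.0000, 65.0000])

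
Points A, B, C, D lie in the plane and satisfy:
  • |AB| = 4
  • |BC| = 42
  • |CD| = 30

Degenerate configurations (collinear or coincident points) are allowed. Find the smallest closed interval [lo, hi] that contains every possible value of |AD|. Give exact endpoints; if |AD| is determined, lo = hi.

|AD| ∈ [8, 76]  (≈ [8.0000, 76.0000])

|AB| ∈ {4}
|BC| ∈ {42}
|CD| ∈ {30}
|AC| ∈ [38, 46]
|BD| ∈ [12, 72]
|AD| ∈ [8, 76]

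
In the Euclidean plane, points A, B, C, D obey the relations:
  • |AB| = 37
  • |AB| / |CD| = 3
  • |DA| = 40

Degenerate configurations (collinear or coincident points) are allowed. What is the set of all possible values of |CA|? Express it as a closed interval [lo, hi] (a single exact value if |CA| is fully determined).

|CA| ∈ [83/3, 157/3]  (≈ [27.6667, 52.3333])

|AB| ∈ {37}
|AD| ∈ {40}
|CD| ∈ {37/3}
|BD| ∈ [3, 77]
|AC| ∈ [83/3, 157/3]
|BC| ∈ [0, 268/3]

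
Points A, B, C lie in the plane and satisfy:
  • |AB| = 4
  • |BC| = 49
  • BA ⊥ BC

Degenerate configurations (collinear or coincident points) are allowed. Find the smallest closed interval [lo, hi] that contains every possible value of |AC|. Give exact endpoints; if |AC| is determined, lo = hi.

|AC| = √(2417)  (≈ 49.1630)

|AB| ∈ {4}
|BC| ∈ {49}
|AC| ∈ {√(2417)}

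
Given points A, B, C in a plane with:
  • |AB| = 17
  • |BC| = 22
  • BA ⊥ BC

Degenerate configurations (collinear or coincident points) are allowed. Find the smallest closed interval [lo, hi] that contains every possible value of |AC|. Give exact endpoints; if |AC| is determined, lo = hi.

|AB| ∈ {17}
|BC| ∈ {22}
|AC| ∈ {√(773)}

|AC| = √(773)  (≈ 27.8029)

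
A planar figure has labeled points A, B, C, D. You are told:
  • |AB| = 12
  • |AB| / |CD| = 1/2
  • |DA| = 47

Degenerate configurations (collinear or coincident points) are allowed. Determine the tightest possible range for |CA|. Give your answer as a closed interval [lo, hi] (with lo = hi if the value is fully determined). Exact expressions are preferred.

|CA| ∈ [23, 71]  (≈ [23.0000, 71.0000])

|AB| ∈ {12}
|AD| ∈ {47}
|CD| ∈ {24}
|BD| ∈ [35, 59]
|AC| ∈ [23, 71]
|BC| ∈ [11, 83]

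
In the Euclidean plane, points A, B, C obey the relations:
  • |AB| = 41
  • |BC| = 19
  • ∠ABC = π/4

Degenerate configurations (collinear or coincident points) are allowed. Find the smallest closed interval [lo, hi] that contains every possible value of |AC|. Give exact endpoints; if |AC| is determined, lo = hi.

|AB| ∈ {41}
|BC| ∈ {19}
|AC| ∈ {√(2042 - 779·√(2))}

|AC| = √(2042 - 779·√(2))  (≈ 30.6648)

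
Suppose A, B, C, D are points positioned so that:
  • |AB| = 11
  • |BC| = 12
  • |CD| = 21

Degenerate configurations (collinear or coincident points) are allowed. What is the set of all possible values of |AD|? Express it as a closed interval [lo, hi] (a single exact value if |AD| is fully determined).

|AD| ∈ [0, 44]  (≈ [0.0000, 44.0000])

|AB| ∈ {11}
|BC| ∈ {12}
|CD| ∈ {21}
|AC| ∈ [1, 23]
|BD| ∈ [9, 33]
|AD| ∈ [0, 44]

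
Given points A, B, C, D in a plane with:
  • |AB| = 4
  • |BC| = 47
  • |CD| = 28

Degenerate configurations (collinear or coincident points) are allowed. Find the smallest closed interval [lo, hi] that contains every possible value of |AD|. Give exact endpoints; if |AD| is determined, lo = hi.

|AD| ∈ [15, 79]  (≈ [15.0000, 79.0000])

|AB| ∈ {4}
|BC| ∈ {47}
|CD| ∈ {28}
|AC| ∈ [43, 51]
|BD| ∈ [19, 75]
|AD| ∈ [15, 79]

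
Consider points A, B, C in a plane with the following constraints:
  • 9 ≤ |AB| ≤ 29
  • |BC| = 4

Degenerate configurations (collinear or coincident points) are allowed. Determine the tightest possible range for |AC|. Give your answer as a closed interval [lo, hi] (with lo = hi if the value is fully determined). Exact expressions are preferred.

|AC| ∈ [5, 33]  (≈ [5.0000, 33.0000])

|AB| ∈ [9, 29]
|BC| ∈ {4}
|AC| ∈ [5, 33]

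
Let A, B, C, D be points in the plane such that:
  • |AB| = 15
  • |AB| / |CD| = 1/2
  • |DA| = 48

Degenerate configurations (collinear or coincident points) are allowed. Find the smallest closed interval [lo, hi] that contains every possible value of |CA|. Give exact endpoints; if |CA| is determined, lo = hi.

|CA| ∈ [18, 78]  (≈ [18.0000, 78.0000])

|AB| ∈ {15}
|AD| ∈ {48}
|CD| ∈ {30}
|BD| ∈ [33, 63]
|AC| ∈ [18, 78]
|BC| ∈ [3, 93]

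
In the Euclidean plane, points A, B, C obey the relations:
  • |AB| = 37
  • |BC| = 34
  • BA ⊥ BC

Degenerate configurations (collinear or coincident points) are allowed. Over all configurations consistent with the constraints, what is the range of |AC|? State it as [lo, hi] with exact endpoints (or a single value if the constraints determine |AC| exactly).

|AC| = 5·√(101)  (≈ 50.2494)

|AB| ∈ {37}
|BC| ∈ {34}
|AC| ∈ {5·√(101)}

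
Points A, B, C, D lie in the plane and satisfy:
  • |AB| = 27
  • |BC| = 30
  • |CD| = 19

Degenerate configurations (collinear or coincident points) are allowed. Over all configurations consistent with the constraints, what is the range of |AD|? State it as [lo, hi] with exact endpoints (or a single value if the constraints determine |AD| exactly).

|AD| ∈ [0, 76]  (≈ [0.0000, 76.0000])

|AB| ∈ {27}
|BC| ∈ {30}
|CD| ∈ {19}
|AC| ∈ [3, 57]
|BD| ∈ [11, 49]
|AD| ∈ [0, 76]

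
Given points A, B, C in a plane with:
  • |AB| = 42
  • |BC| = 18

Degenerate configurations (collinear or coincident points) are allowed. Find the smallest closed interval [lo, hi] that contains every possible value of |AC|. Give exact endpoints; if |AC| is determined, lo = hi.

|AC| ∈ [24, 60]  (≈ [24.0000, 60.0000])

|AB| ∈ {42}
|BC| ∈ {18}
|AC| ∈ [24, 60]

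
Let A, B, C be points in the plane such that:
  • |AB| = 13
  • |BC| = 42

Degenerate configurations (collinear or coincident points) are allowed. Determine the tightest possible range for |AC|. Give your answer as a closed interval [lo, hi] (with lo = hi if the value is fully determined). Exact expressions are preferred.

|AB| ∈ {13}
|BC| ∈ {42}
|AC| ∈ [29, 55]

|AC| ∈ [29, 55]  (≈ [29.0000, 55.0000])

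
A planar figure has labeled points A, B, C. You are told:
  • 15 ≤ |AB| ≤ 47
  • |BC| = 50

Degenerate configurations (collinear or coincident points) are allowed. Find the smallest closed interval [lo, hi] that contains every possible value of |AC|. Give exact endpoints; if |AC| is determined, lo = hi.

|AC| ∈ [3, 97]  (≈ [3.0000, 97.0000])

|AB| ∈ [15, 47]
|BC| ∈ {50}
|AC| ∈ [3, 97]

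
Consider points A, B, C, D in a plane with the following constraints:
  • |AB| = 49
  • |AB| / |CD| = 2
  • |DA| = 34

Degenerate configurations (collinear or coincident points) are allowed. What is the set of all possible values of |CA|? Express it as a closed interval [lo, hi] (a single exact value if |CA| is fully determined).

|AB| ∈ {49}
|AD| ∈ {34}
|CD| ∈ {49/2}
|BD| ∈ [15, 83]
|AC| ∈ [19/2, 117/2]
|BC| ∈ [0, 215/2]

|CA| ∈ [19/2, 117/2]  (≈ [9.5000, 58.5000])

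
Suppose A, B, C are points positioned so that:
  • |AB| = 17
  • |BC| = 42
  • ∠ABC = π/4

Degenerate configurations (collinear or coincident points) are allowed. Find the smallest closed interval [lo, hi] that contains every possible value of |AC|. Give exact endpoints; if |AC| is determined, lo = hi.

|AC| = √(2053 - 714·√(2))  (≈ 32.2994)

|AB| ∈ {17}
|BC| ∈ {42}
|AC| ∈ {√(2053 - 714·√(2))}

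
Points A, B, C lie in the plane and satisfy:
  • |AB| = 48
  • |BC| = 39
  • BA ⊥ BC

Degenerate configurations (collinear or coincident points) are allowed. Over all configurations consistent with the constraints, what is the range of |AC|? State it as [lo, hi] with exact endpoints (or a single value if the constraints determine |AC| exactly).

|AB| ∈ {48}
|BC| ∈ {39}
|AC| ∈ {15·√(17)}

|AC| = 15·√(17)  (≈ 61.8466)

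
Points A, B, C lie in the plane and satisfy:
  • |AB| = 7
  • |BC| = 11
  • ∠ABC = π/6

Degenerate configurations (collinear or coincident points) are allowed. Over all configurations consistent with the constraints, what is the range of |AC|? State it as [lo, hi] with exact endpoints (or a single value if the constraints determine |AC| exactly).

|AC| = √(170 - 77·√(3))  (≈ 6.0524)

|AB| ∈ {7}
|BC| ∈ {11}
|AC| ∈ {√(170 - 77·√(3))}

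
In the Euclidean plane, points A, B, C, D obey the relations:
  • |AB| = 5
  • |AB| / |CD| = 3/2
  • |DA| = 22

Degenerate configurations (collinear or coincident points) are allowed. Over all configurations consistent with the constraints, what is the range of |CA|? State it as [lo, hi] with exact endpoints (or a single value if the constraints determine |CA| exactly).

|CA| ∈ [56/3, 76/3]  (≈ [18.6667, 25.3333])

|AB| ∈ {5}
|AD| ∈ {22}
|CD| ∈ {10/3}
|BD| ∈ [17, 27]
|AC| ∈ [56/3, 76/3]
|BC| ∈ [41/3, 91/3]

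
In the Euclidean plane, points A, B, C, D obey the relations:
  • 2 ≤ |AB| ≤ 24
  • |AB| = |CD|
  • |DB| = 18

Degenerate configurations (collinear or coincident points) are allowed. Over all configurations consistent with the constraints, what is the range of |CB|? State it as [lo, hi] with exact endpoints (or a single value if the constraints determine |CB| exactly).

|CB| ∈ [0, 42]  (≈ [0.0000, 42.0000])

|AB| ∈ [2, 24]
|BD| ∈ {18}
|CD| ∈ [2, 24]
|AD| ∈ [0, 42]
|BC| ∈ [0, 42]
|AC| ∈ [0, 66]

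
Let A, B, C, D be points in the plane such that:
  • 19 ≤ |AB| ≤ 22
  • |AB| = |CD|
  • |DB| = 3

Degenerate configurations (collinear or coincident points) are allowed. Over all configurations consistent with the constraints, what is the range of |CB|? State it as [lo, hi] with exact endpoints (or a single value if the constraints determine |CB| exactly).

|CB| ∈ [16, 25]  (≈ [16.0000, 25.0000])

|AB| ∈ [19, 22]
|BD| ∈ {3}
|CD| ∈ [19, 22]
|AD| ∈ [16, 25]
|BC| ∈ [16, 25]
|AC| ∈ [0, 47]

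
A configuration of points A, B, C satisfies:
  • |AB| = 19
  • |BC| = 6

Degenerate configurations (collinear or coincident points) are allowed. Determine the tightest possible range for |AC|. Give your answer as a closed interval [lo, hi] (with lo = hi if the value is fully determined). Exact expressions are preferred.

|AB| ∈ {19}
|BC| ∈ {6}
|AC| ∈ [13, 25]

|AC| ∈ [13, 25]  (≈ [13.0000, 25.0000])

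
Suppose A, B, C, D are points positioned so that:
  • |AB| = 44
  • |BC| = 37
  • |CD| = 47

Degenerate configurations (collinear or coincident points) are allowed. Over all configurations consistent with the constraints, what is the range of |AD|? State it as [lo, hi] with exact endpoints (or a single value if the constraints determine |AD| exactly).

|AD| ∈ [0, 128]  (≈ [0.0000, 128.0000])

|AB| ∈ {44}
|BC| ∈ {37}
|CD| ∈ {47}
|AC| ∈ [7, 81]
|BD| ∈ [10, 84]
|AD| ∈ [0, 128]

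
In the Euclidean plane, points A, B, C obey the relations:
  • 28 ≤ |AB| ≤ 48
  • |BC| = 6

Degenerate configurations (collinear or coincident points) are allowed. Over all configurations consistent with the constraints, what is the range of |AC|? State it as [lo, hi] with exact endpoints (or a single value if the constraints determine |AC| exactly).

|AC| ∈ [22, 54]  (≈ [22.0000, 54.0000])

|AB| ∈ [28, 48]
|BC| ∈ {6}
|AC| ∈ [22, 54]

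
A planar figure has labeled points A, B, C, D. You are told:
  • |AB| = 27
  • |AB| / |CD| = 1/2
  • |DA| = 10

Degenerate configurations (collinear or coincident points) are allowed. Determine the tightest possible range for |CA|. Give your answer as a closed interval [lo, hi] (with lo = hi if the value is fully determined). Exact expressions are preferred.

|AB| ∈ {27}
|AD| ∈ {10}
|CD| ∈ {54}
|BD| ∈ [17, 37]
|AC| ∈ [44, 64]
|BC| ∈ [17, 91]

|CA| ∈ [44, 64]  (≈ [44.0000, 64.0000])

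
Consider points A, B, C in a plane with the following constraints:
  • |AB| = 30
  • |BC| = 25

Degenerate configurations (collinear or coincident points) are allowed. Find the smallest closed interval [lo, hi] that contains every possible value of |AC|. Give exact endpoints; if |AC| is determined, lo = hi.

|AC| ∈ [5, 55]  (≈ [5.0000, 55.0000])

|AB| ∈ {30}
|BC| ∈ {25}
|AC| ∈ [5, 55]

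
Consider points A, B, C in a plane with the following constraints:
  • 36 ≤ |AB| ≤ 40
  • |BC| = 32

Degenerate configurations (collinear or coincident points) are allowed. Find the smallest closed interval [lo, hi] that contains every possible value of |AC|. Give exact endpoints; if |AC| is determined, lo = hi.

|AC| ∈ [4, 72]  (≈ [4.0000, 72.0000])

|AB| ∈ [36, 40]
|BC| ∈ {32}
|AC| ∈ [4, 72]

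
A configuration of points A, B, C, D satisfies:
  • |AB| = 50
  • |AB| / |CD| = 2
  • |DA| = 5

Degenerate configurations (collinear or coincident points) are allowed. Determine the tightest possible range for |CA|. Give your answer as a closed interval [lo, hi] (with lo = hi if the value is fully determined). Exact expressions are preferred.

|AB| ∈ {50}
|AD| ∈ {5}
|CD| ∈ {25}
|BD| ∈ [45, 55]
|AC| ∈ [20, 30]
|BC| ∈ [20, 80]

|CA| ∈ [20, 30]  (≈ [20.0000, 30.0000])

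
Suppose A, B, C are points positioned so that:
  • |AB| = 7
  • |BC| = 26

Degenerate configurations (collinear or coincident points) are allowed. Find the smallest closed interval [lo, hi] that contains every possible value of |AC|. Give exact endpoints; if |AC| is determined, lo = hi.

|AC| ∈ [19, 33]  (≈ [19.0000, 33.0000])

|AB| ∈ {7}
|BC| ∈ {26}
|AC| ∈ [19, 33]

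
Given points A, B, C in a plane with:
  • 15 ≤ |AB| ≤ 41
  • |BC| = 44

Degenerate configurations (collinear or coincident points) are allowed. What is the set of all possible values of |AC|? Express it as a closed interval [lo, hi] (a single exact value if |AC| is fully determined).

|AB| ∈ [15, 41]
|BC| ∈ {44}
|AC| ∈ [3, 85]

|AC| ∈ [3, 85]  (≈ [3.0000, 85.0000])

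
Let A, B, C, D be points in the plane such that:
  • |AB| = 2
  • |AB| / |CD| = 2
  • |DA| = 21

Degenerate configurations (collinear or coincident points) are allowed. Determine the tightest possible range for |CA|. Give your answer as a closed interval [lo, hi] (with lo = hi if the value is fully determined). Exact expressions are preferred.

|CA| ∈ [20, 22]  (≈ [20.0000, 22.0000])

|AB| ∈ {2}
|AD| ∈ {21}
|CD| ∈ {1}
|BD| ∈ [19, 23]
|AC| ∈ [20, 22]
|BC| ∈ [18, 24]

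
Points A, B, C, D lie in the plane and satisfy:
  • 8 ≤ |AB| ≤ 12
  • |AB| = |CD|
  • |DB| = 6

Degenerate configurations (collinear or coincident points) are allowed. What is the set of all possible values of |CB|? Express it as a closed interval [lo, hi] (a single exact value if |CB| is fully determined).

|AB| ∈ [8, 12]
|BD| ∈ {6}
|CD| ∈ [8, 12]
|AD| ∈ [2, 18]
|BC| ∈ [2, 18]
|AC| ∈ [0, 30]

|CB| ∈ [2, 18]  (≈ [2.0000, 18.0000])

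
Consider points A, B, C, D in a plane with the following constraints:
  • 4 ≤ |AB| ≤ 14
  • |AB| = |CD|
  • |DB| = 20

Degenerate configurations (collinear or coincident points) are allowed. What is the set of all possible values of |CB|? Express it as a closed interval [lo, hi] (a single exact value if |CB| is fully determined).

|CB| ∈ [6, 34]  (≈ [6.0000, 34.0000])

|AB| ∈ [4, 14]
|BD| ∈ {20}
|CD| ∈ [4, 14]
|AD| ∈ [6, 34]
|BC| ∈ [6, 34]
|AC| ∈ [0, 48]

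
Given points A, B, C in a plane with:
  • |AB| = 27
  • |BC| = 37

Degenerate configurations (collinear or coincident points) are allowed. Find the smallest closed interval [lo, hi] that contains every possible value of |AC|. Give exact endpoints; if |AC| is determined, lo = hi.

|AB| ∈ {27}
|BC| ∈ {37}
|AC| ∈ [10, 64]

|AC| ∈ [10, 64]  (≈ [10.0000, 64.0000])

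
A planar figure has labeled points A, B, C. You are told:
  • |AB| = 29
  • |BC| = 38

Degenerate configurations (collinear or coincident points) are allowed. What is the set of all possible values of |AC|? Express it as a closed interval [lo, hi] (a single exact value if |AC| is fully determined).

|AC| ∈ [9, 67]  (≈ [9.0000, 67.0000])

|AB| ∈ {29}
|BC| ∈ {38}
|AC| ∈ [9, 67]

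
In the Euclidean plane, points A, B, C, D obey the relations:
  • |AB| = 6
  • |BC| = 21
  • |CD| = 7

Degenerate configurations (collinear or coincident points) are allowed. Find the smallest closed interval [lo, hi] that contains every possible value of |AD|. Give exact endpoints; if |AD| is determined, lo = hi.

|AB| ∈ {6}
|BC| ∈ {21}
|CD| ∈ {7}
|AC| ∈ [15, 27]
|BD| ∈ [14, 28]
|AD| ∈ [8, 34]

|AD| ∈ [8, 34]  (≈ [8.0000, 34.0000])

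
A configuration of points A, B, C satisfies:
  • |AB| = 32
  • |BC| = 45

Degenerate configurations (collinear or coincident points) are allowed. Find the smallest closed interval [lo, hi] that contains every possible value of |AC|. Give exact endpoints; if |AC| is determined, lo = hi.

|AB| ∈ {32}
|BC| ∈ {45}
|AC| ∈ [13, 77]

|AC| ∈ [13, 77]  (≈ [13.0000, 77.0000])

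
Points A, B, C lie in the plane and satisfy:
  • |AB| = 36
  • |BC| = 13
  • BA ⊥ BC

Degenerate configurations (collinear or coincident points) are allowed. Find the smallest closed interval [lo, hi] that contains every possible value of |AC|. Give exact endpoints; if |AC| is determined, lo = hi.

|AC| = √(1465)  (≈ 38.2753)

|AB| ∈ {36}
|BC| ∈ {13}
|AC| ∈ {√(1465)}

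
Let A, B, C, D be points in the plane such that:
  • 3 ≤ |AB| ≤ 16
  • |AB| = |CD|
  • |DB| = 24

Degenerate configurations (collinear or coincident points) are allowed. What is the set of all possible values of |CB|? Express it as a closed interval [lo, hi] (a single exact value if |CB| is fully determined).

|CB| ∈ [8, 40]  (≈ [8.0000, 40.0000])

|AB| ∈ [3, 16]
|BD| ∈ {24}
|CD| ∈ [3, 16]
|AD| ∈ [8, 40]
|BC| ∈ [8, 40]
|AC| ∈ [0, 56]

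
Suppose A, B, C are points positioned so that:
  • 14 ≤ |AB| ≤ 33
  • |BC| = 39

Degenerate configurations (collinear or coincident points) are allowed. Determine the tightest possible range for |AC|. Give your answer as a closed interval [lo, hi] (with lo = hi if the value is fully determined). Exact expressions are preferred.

|AC| ∈ [6, 72]  (≈ [6.0000, 72.0000])

|AB| ∈ [14, 33]
|BC| ∈ {39}
|AC| ∈ [6, 72]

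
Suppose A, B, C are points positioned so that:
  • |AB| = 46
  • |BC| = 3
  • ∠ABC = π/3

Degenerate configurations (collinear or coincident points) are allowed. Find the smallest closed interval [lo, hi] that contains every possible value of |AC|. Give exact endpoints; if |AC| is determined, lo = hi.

|AB| ∈ {46}
|BC| ∈ {3}
|AC| ∈ {√(1987)}

|AC| = √(1987)  (≈ 44.5758)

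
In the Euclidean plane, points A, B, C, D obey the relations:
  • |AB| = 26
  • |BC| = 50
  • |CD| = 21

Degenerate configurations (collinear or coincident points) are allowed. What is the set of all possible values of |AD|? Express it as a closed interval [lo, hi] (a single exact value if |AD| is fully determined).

|AB| ∈ {26}
|BC| ∈ {50}
|CD| ∈ {21}
|AC| ∈ [24, 76]
|BD| ∈ [29, 71]
|AD| ∈ [3, 97]

|AD| ∈ [3, 97]  (≈ [3.0000, 97.0000])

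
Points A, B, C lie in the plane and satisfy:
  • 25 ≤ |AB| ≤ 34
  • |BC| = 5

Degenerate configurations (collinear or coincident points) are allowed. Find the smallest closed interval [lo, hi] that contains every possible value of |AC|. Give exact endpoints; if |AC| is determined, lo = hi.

|AB| ∈ [25, 34]
|BC| ∈ {5}
|AC| ∈ [20, 39]

|AC| ∈ [20, 39]  (≈ [20.0000, 39.0000])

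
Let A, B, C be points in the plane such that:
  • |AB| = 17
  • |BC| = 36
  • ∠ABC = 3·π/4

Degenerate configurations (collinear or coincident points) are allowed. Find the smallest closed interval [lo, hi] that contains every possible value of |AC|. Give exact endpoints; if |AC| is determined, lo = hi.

|AB| ∈ {17}
|BC| ∈ {36}
|AC| ∈ {√(612·√(2) + 1585)}

|AC| = √(612·√(2) + 1585)  (≈ 49.5025)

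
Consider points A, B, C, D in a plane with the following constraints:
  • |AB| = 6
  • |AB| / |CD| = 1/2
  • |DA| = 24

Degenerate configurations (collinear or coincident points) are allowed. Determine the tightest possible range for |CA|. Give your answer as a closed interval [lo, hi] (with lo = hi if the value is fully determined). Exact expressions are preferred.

|AB| ∈ {6}
|AD| ∈ {24}
|CD| ∈ {12}
|BD| ∈ [18, 30]
|AC| ∈ [12, 36]
|BC| ∈ [6, 42]

|CA| ∈ [12, 36]  (≈ [12.0000, 36.0000])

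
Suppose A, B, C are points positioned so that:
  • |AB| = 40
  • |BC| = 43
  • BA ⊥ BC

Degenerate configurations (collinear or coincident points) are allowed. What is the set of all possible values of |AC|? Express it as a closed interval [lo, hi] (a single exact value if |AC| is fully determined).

|AC| = √(3449)  (≈ 58.7282)

|AB| ∈ {40}
|BC| ∈ {43}
|AC| ∈ {√(3449)}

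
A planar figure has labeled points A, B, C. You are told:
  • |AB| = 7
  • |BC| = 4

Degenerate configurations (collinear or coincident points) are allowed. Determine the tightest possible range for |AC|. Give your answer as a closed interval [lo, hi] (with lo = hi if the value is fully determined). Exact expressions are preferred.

|AC| ∈ [3, 11]  (≈ [3.0000, 11.0000])

|AB| ∈ {7}
|BC| ∈ {4}
|AC| ∈ [3, 11]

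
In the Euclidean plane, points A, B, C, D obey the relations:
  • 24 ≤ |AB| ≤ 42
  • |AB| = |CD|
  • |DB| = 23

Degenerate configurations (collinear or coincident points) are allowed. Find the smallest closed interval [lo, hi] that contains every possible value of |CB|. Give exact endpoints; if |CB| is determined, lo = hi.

|AB| ∈ [24, 42]
|BD| ∈ {23}
|CD| ∈ [24, 42]
|AD| ∈ [1, 65]
|BC| ∈ [1, 65]
|AC| ∈ [0, 107]

|CB| ∈ [1, 65]  (≈ [1.0000, 65.0000])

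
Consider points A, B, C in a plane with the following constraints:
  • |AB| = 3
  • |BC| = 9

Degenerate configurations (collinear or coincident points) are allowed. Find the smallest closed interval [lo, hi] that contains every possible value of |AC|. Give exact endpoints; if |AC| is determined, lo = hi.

|AC| ∈ [6, 12]  (≈ [6.0000, 12.0000])

|AB| ∈ {3}
|BC| ∈ {9}
|AC| ∈ [6, 12]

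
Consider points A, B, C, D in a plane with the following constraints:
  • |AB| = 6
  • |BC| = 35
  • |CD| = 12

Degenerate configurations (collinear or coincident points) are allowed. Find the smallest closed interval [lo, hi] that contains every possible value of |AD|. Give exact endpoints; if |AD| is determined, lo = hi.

|AD| ∈ [17, 53]  (≈ [17.0000, 53.0000])

|AB| ∈ {6}
|BC| ∈ {35}
|CD| ∈ {12}
|AC| ∈ [29, 41]
|BD| ∈ [23, 47]
|AD| ∈ [17, 53]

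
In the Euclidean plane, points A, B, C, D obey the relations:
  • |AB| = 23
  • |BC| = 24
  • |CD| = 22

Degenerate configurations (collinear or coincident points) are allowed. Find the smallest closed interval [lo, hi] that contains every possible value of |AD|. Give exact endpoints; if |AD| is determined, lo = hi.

|AD| ∈ [0, 69]  (≈ [0.0000, 69.0000])

|AB| ∈ {23}
|BC| ∈ {24}
|CD| ∈ {22}
|AC| ∈ [1, 47]
|BD| ∈ [2, 46]
|AD| ∈ [0, 69]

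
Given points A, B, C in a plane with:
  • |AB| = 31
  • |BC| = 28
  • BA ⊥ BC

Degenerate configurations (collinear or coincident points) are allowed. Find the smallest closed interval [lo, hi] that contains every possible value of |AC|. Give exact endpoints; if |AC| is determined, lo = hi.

|AB| ∈ {31}
|BC| ∈ {28}
|AC| ∈ {√(1745)}

|AC| = √(1745)  (≈ 41.7732)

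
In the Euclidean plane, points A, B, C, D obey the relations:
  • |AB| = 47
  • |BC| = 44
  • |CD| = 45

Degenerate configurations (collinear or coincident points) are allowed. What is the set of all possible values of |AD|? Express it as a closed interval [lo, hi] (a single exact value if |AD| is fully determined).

|AB| ∈ {47}
|BC| ∈ {44}
|CD| ∈ {45}
|AC| ∈ [3, 91]
|BD| ∈ [1, 89]
|AD| ∈ [0, 136]

|AD| ∈ [0, 136]  (≈ [0.0000, 136.0000])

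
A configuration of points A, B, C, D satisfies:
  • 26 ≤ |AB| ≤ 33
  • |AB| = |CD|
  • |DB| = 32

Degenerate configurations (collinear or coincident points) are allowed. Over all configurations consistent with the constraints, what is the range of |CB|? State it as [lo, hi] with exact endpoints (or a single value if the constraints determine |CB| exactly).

|CB| ∈ [0, 65]  (≈ [0.0000, 65.0000])

|AB| ∈ [26, 33]
|BD| ∈ {32}
|CD| ∈ [26, 33]
|AD| ∈ [0, 65]
|BC| ∈ [0, 65]
|AC| ∈ [0, 98]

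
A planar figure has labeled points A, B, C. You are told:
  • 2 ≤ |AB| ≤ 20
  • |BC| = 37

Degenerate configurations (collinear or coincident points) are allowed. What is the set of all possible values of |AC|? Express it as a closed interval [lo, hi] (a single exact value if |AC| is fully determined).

|AB| ∈ [2, 20]
|BC| ∈ {37}
|AC| ∈ [17, 57]

|AC| ∈ [17, 57]  (≈ [17.0000, 57.0000])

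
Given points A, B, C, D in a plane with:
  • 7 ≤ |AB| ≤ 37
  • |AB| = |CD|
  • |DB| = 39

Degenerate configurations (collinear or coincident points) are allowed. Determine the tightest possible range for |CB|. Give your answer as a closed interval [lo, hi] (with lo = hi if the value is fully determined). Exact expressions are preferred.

|CB| ∈ [2, 76]  (≈ [2.0000, 76.0000])

|AB| ∈ [7, 37]
|BD| ∈ {39}
|CD| ∈ [7, 37]
|AD| ∈ [2, 76]
|BC| ∈ [2, 76]
|AC| ∈ [0, 113]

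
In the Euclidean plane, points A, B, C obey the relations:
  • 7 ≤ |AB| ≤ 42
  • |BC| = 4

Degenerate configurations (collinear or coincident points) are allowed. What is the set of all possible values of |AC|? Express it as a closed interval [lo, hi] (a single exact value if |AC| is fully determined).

|AC| ∈ [3, 46]  (≈ [3.0000, 46.0000])

|AB| ∈ [7, 42]
|BC| ∈ {4}
|AC| ∈ [3, 46]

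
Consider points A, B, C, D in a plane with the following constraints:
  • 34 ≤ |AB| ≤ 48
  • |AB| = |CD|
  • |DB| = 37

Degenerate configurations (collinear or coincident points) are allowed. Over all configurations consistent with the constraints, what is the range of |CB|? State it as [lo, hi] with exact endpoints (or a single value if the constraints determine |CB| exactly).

|AB| ∈ [34, 48]
|BD| ∈ {37}
|CD| ∈ [34, 48]
|AD| ∈ [0, 85]
|BC| ∈ [0, 85]
|AC| ∈ [0, 133]

|CB| ∈ [0, 85]  (≈ [0.0000, 85.0000])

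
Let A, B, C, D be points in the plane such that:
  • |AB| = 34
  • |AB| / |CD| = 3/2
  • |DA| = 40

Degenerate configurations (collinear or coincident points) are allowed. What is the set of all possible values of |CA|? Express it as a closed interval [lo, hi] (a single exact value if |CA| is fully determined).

|AB| ∈ {34}
|AD| ∈ {40}
|CD| ∈ {68/3}
|BD| ∈ [6, 74]
|AC| ∈ [52/3, 188/3]
|BC| ∈ [0, 290/3]

|CA| ∈ [52/3, 188/3]  (≈ [17.3333, 62.6667])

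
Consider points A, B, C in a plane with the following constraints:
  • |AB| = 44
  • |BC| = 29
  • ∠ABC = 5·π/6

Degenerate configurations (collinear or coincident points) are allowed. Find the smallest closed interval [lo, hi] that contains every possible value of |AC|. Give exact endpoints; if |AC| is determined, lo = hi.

|AB| ∈ {44}
|BC| ∈ {29}
|AC| ∈ {√(1276·√(3) + 2777)}

|AC| = √(1276·√(3) + 2777)  (≈ 70.6194)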